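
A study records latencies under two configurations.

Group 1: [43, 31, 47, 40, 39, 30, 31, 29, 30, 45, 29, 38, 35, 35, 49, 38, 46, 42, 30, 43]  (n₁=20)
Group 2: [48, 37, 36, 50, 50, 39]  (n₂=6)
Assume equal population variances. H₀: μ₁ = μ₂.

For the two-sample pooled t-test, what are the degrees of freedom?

df = n₁ + n₂ − 2 = 20 + 6 − 2 = 24

degrees of freedom = 24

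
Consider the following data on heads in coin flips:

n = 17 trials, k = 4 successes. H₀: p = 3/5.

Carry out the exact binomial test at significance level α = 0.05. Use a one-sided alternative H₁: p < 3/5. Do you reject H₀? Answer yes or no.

Exact binomial: n=17, k=4, p₀=3/5=0.6000
P(X≤4) from Σ C(n,i)·p₀^i·(1−p₀)^(n−i)
p-value (one-sided, H₁ less) = 0.00252
At α=0.05: p < α → reject H₀

reject H₀: yes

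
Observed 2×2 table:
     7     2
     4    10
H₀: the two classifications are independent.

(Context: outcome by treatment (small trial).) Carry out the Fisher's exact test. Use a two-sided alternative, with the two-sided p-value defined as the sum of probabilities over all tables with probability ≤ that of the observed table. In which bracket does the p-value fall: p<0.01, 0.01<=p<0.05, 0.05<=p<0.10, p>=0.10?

p-value bracket: 0.01<=p<0.05

Margins: r₁=9, r₂=14, c₁=11, c₂=12, n=23
p_obs = C(9,7)·C(14,4)/C(23,11); sum pmf over tables with pmf ≤ p_obs
p-value (two-sided) = 0.03607
→ bracket: 0.01<=p<0.05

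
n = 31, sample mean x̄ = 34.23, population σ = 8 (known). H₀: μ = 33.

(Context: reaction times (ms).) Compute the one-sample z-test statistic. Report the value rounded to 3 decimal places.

test statistic = 0.856

SE = σ/√n = 8/√31 = 1.4368
z = (x̄−μ₀)/SE = (34.23−33)/1.4368 = 0.8560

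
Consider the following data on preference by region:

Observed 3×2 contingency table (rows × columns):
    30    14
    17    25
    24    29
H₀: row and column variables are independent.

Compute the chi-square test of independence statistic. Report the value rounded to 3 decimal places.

test statistic = 7.753

Row totals [44, 42, 53], col totals [71, 68], n=139
χ² = (30−22.47)²/22.47 + (14−21.53)²/21.53 + (17−21.45)²/21.45 + (25−20.55)²/20.55 + (24−27.07)²/27.07 + (29−25.93)²/25.93 = 7.7526
df = 2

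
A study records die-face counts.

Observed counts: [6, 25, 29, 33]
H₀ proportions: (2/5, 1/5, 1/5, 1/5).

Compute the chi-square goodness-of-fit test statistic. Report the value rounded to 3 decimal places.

n = 93; E_i = n·p_i = [37.20, 18.60, 18.60, 18.60]
χ² = (6−37.20)²/37.20 + (25−18.60)²/18.60 + (29−18.60)²/18.60 + (33−18.60)²/18.60 = 45.3333
df = 3

test statistic = 45.333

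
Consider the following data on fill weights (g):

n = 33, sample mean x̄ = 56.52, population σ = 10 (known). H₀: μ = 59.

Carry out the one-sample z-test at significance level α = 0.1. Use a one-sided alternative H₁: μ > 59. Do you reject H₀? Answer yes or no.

reject H₀: no

SE = σ/√n = 10/√33 = 1.7408
z = (x̄−μ₀)/SE = (56.52−59)/1.7408 = -1.4247
p-value (one-sided, H₁ greater) = 0.92287
At α=0.1: p ≥ α → fail to reject H₀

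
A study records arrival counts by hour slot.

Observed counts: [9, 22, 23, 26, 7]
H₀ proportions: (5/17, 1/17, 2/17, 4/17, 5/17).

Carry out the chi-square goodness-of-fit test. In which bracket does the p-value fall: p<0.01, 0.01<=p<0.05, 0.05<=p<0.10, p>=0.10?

p-value bracket: p<0.01

n = 87; E_i = n·p_i = [25.59, 5.12, 10.24, 20.47, 25.59]
χ² = (9−25.59)²/25.59 + (22−5.12)²/5.12 + (23−10.24)²/10.24 + (26−20.47)²/20.47 + (7−25.59)²/25.59 = 97.3621
df = 4
p-value (upper-tail) = 0.00000
→ bracket: p<0.01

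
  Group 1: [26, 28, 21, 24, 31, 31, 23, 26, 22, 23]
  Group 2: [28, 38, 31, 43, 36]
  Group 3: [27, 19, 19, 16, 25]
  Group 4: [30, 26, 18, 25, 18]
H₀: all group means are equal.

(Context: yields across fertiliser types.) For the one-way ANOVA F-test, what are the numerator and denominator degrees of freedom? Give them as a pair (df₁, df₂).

k = 4 groups, N = 25 total
df = (k−1, N−k) = (4−1, 25−4) = (3, 21)

degrees of freedom = [3, 21]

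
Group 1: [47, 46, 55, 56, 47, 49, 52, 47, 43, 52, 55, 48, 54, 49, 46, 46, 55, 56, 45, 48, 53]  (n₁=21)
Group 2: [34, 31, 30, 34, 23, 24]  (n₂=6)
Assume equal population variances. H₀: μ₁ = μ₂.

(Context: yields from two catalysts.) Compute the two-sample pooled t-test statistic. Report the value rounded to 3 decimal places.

x̄₁=49.952, s₁=4.117, n₁=21
x̄₂=29.333, s₂=4.803, n₂=6
s_p² = [20·4.117² + 5·4.803²]/25 = 18.1714
SE = √(s_p²·(1/21+1/6)) = 1.9733
t = (49.952−29.333)/1.9733 = 10.4491
df = 25

test statistic = 10.449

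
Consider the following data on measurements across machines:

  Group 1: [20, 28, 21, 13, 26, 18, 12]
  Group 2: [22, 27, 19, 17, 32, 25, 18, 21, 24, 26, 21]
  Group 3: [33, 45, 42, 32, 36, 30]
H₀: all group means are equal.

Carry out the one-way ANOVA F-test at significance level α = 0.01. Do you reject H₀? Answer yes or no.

Group means [19.71, 22.91, 36.33], grand mean 25.333
SSB = Σnᵢ(x̄ᵢ−x̄)² = 1011.662; SSW = ΣΣ(x−x̄ᵢ)² = 591.671
MSB = 1011.662/2 = 505.8312; MSW = 591.671/21 = 28.1748
F = MSB/MSW = 17.9533
df = (2, 21)
p-value (upper-tail) = 0.00003
At α=0.01: p < α → reject H₀

reject H₀: yes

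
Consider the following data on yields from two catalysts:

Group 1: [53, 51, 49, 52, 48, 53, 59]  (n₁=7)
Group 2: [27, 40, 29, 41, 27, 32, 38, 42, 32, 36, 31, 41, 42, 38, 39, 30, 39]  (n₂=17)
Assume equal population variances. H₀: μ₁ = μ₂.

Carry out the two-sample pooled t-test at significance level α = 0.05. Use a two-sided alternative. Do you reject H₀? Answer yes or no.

reject H₀: yes

x̄₁=52.143, s₁=3.579, n₁=7
x̄₂=35.529, s₂=5.387, n₂=17
s_p² = [6·3.579² + 16·5.387²]/22 = 24.5951
SE = √(s_p²·(1/7+1/17)) = 2.2272
t = (52.143−35.529)/2.2272 = 7.4594
df = 22
p-value (two-sided) = 0.00000
At α=0.05: p < α → reject H₀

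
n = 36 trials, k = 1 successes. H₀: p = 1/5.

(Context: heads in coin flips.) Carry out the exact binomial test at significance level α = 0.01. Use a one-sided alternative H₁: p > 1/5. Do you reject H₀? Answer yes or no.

reject H₀: no

Exact binomial: n=36, k=1, p₀=1/5=0.2000
P(X≥1) from Σ C(n,i)·p₀^i·(1−p₀)^(n−i)
p-value (one-sided, H₁ greater) = 0.99968
At α=0.01: p ≥ α → fail to reject H₀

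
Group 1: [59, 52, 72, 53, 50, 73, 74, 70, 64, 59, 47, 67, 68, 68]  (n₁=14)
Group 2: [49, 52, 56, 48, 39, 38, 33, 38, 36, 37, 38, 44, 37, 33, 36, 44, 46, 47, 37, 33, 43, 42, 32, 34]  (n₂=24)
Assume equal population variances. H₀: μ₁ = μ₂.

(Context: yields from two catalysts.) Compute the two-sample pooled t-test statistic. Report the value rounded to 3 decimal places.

test statistic = 8.631

x̄₁=62.571, s₁=9.171, n₁=14
x̄₂=40.500, s₂=6.554, n₂=24
s_p² = [13·9.171² + 23·6.554²]/36 = 57.8175
SE = √(s_p²·(1/14+1/24)) = 2.5571
t = (62.571−40.500)/2.5571 = 8.6314
df = 36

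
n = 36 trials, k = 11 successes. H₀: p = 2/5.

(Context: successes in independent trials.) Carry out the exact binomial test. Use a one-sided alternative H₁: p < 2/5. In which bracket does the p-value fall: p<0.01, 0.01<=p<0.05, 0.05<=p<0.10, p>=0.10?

p-value bracket: p>=0.10

Exact binomial: n=36, k=11, p₀=2/5=0.4000
P(X≤11) from Σ C(n,i)·p₀^i·(1−p₀)^(n−i)
p-value (one-sided, H₁ less) = 0.16201
→ bracket: p>=0.10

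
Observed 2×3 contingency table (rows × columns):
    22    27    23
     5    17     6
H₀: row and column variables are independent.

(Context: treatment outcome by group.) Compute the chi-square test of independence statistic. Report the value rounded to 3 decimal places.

Row totals [72, 28], col totals [27, 44, 29], n=100
χ² = (22−19.44)²/19.44 + (27−31.68)²/31.68 + (23−20.88)²/20.88 + (5−7.56)²/7.56 + (17−12.32)²/12.32 + (6−8.12)²/8.12 = 4.4419
df = 2

test statistic = 4.442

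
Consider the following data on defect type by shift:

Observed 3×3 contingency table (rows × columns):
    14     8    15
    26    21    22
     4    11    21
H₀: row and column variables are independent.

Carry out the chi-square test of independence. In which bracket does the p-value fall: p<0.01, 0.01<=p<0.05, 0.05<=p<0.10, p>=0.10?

Row totals [37, 69, 36], col totals [44, 40, 58], n=142
χ² = (14−11.46)²/11.46 + (8−10.42)²/10.42 + (15−15.11)²/15.11 + (26−21.38)²/21.38 + (21−19.44)²/19.44 + (22−28.18)²/28.18 + (4−11.15)²/11.15 + (11−10.14)²/10.14 + (21−14.70)²/14.70 = 10.9627
df = 4
p-value (upper-tail) = 0.02699
→ bracket: 0.01<=p<0.05

p-value bracket: 0.01<=p<0.05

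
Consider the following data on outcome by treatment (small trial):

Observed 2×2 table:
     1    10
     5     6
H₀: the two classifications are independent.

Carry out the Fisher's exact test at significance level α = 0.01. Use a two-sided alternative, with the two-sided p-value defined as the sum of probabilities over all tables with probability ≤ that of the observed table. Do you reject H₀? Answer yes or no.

Margins: r₁=11, r₂=11, c₁=6, c₂=16, n=22
p_obs = C(11,1)·C(11,5)/C(22,6); sum pmf over tables with pmf ≤ p_obs
p-value (two-sided) = 0.14861
At α=0.01: p ≥ α → fail to reject H₀

reject H₀: no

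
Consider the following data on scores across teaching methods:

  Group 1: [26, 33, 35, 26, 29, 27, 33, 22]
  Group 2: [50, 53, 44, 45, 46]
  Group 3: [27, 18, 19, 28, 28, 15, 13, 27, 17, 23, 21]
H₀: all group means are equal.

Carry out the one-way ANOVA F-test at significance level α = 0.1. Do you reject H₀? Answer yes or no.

Group means [28.88, 47.60, 21.45], grand mean 29.375
SSB = Σnᵢ(x̄ᵢ−x̄)² = 2352.823; SSW = ΣΣ(x−x̄ᵢ)² = 496.802
MSB = 2352.823/2 = 1176.4114; MSW = 496.802/21 = 23.6573
F = MSB/MSW = 49.7273
df = (2, 21)
p-value (upper-tail) = 0.00000
At α=0.1: p < α → reject H₀

reject H₀: yes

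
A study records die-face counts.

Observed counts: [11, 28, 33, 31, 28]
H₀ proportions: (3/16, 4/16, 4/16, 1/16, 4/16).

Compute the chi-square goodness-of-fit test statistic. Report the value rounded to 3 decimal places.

n = 131; E_i = n·p_i = [24.56, 32.75, 32.75, 8.19, 32.75]
χ² = (11−24.56)²/24.56 + (28−32.75)²/32.75 + (33−32.75)²/32.75 + (31−8.19)²/8.19 + (28−32.75)²/32.75 = 72.4300
df = 4

test statistic = 72.430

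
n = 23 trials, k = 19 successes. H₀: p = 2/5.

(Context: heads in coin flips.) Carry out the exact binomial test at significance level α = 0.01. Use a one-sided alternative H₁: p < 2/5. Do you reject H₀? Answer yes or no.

reject H₀: no

Exact binomial: n=23, k=19, p₀=2/5=0.4000
P(X≤19) from Σ C(n,i)·p₀^i·(1−p₀)^(n−i)
p-value (one-sided, H₁ less) = 1.00000
At α=0.01: p ≥ α → fail to reject H₀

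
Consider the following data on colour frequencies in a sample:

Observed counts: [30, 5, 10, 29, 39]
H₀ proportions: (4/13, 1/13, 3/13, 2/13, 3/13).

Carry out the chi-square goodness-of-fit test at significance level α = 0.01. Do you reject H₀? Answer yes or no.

n = 113; E_i = n·p_i = [34.77, 8.69, 26.08, 17.38, 26.08]
χ² = (30−34.77)²/34.77 + (5−8.69)²/8.69 + (10−26.08)²/26.08 + (29−17.38)²/17.38 + (39−26.08)²/26.08 = 26.2994
df = 4
p-value (upper-tail) = 0.00003
At α=0.01: p < α → reject H₀

reject H₀: yes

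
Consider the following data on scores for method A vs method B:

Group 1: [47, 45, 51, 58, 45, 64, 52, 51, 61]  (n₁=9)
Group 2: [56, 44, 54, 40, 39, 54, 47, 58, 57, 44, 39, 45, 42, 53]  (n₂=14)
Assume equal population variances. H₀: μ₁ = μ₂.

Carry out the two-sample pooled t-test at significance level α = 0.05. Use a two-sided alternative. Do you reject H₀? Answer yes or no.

x̄₁=52.667, s₁=6.910, n₁=9
x̄₂=48.000, s₂=7.049, n₂=14
s_p² = [8·6.910² + 13·7.049²]/21 = 48.9524
SE = √(s_p²·(1/9+1/14)) = 2.9893
t = (52.667−48.000)/2.9893 = 1.5611
df = 21
p-value (two-sided) = 0.13344
At α=0.05: p ≥ α → fail to reject H₀

reject H₀: no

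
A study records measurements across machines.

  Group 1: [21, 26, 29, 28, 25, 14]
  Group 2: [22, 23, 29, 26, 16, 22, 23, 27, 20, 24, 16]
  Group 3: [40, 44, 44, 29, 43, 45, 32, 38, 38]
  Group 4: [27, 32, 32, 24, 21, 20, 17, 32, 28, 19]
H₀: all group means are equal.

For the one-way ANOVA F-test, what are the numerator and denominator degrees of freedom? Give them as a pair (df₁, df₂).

k = 4 groups, N = 36 total
df = (k−1, N−k) = (4−1, 36−4) = (3, 32)

degrees of freedom = [3, 32]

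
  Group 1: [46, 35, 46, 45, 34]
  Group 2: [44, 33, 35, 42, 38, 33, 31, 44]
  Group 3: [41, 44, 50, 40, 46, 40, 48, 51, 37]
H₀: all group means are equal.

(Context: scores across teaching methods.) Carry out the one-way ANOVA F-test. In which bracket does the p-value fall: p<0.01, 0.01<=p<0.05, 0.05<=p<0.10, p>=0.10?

Group means [41.20, 37.50, 44.11], grand mean 41.045
SSB = Σnᵢ(x̄ᵢ−x̄)² = 185.266; SSW = ΣΣ(x−x̄ᵢ)² = 539.689
MSB = 185.266/2 = 92.6328; MSW = 539.689/19 = 28.4047
F = MSB/MSW = 3.2612
df = (2, 19)
p-value (upper-tail) = 0.06059
→ bracket: 0.05<=p<0.10

p-value bracket: 0.05<=p<0.10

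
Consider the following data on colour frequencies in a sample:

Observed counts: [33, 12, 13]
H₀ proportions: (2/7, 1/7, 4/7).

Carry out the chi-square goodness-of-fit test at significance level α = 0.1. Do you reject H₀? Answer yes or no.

reject H₀: yes

n = 58; E_i = n·p_i = [16.57, 8.29, 33.14]
χ² = (33−16.57)²/16.57 + (12−8.29)²/8.29 + (13−33.14)²/33.14 = 30.1940
df = 2
p-value (upper-tail) = 0.00000
At α=0.1: p < α → reject H₀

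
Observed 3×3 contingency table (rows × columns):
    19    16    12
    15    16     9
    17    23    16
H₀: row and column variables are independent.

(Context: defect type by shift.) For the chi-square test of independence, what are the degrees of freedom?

degrees of freedom = 4

df = (r−1)(c−1) = (3−1)·(3−1) = 4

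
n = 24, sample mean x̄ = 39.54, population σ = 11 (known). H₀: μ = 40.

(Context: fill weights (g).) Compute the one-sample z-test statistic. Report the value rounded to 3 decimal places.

SE = σ/√n = 11/√24 = 2.2454
z = (x̄−μ₀)/SE = (39.54−40)/2.2454 = -0.2049

test statistic = -0.205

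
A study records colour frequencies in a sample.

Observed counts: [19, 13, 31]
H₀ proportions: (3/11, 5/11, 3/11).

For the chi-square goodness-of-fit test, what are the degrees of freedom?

degrees of freedom = 2

df = k − 1 = 3 − 1 = 2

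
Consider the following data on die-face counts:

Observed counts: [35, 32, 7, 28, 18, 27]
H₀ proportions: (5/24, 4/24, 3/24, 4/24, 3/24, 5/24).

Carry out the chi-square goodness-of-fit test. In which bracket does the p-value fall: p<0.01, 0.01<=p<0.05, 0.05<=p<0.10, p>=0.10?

p-value bracket: 0.05<=p<0.10

n = 147; E_i = n·p_i = [30.62, 24.50, 18.38, 24.50, 18.38, 30.62]
χ² = (35−30.62)²/30.62 + (32−24.50)²/24.50 + (7−18.38)²/18.38 + (28−24.50)²/24.50 + (18−18.38)²/18.38 + (27−30.62)²/30.62 = 10.8993
df = 5
p-value (upper-tail) = 0.05341
→ bracket: 0.05<=p<0.10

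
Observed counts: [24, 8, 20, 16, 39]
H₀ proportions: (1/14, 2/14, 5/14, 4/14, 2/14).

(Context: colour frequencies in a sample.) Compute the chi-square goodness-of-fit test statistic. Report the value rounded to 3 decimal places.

test statistic = 90.897

n = 107; E_i = n·p_i = [7.64, 15.29, 38.21, 30.57, 15.29]
χ² = (24−7.64)²/7.64 + (8−15.29)²/15.29 + (20−38.21)²/38.21 + (16−30.57)²/30.57 + (39−15.29)²/15.29 = 90.8972
df = 4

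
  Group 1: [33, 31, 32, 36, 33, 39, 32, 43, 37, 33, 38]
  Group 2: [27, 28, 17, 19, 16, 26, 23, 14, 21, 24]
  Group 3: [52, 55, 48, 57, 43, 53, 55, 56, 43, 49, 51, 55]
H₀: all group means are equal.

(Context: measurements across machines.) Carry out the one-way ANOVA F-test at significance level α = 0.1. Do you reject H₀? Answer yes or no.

Group means [35.18, 21.50, 51.42], grand mean 36.939
SSB = Σnᵢ(x̄ᵢ−x̄)² = 4932.826; SSW = ΣΣ(x−x̄ᵢ)² = 607.053
MSB = 4932.826/2 = 2466.4129; MSW = 607.053/30 = 20.2351
F = MSB/MSW = 121.8878
df = (2, 30)
p-value (upper-tail) = 0.00000
At α=0.1: p < α → reject H₀

reject H₀: yes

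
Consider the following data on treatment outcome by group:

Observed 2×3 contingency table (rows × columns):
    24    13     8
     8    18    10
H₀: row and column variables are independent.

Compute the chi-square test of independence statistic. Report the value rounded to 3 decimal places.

Row totals [45, 36], col totals [32, 31, 18], n=81
χ² = (24−17.78)²/17.78 + (13−17.22)²/17.22 + (8−10.00)²/10.00 + (8−14.22)²/14.22 + (18−13.78)²/13.78 + (10−8.00)²/8.00 = 8.1290
df = 2

test statistic = 8.129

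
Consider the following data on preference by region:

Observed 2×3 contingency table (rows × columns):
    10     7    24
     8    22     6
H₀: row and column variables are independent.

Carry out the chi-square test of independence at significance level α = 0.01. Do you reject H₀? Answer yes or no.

Row totals [41, 36], col totals [18, 29, 30], n=77
χ² = (10−9.58)²/9.58 + (7−15.44)²/15.44 + (24−15.97)²/15.97 + (8−8.42)²/8.42 + (22−13.56)²/13.56 + (6−14.03)²/14.03 = 18.5343
df = 2
p-value (upper-tail) = 0.00009
At α=0.01: p < α → reject H₀

reject H₀: yes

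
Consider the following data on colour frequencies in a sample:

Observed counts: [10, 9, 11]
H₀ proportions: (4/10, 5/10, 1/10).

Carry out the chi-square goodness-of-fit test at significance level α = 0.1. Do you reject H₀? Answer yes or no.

reject H₀: yes

n = 30; E_i = n·p_i = [12.00, 15.00, 3.00]
χ² = (10−12.00)²/12.00 + (9−15.00)²/15.00 + (11−3.00)²/3.00 = 24.0667
df = 2
p-value (upper-tail) = 0.00001
At α=0.1: p < α → reject H₀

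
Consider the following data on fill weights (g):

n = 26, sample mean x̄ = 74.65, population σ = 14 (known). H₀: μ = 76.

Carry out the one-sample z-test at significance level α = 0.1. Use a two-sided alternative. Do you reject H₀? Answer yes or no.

SE = σ/√n = 14/√26 = 2.7456
z = (x̄−μ₀)/SE = (74.65−76)/2.7456 = -0.4917
p-value (two-sided) = 0.62294
At α=0.1: p ≥ α → fail to reject H₀

reject H₀: no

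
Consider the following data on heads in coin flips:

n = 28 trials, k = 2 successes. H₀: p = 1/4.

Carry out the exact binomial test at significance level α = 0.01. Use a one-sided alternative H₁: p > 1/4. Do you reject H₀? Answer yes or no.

reject H₀: no

Exact binomial: n=28, k=2, p₀=1/4=0.2500
P(X≥2) from Σ C(n,i)·p₀^i·(1−p₀)^(n−i)
p-value (one-sided, H₁ greater) = 0.99672
At α=0.01: p ≥ α → fail to reject H₀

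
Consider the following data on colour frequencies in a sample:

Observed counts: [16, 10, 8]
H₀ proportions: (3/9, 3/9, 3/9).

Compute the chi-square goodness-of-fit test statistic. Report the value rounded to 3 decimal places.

test statistic = 3.059

n = 34; E_i = n·p_i = [11.33, 11.33, 11.33]
χ² = (16−11.33)²/11.33 + (10−11.33)²/11.33 + (8−11.33)²/11.33 = 3.0588
df = 2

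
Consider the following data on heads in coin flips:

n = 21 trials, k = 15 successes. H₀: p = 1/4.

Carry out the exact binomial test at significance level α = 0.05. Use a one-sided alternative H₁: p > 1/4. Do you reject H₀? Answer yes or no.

Exact binomial: n=21, k=15, p₀=1/4=0.2500
P(X≥15) from Σ C(n,i)·p₀^i·(1−p₀)^(n−i)
p-value (one-sided, H₁ greater) = 0.00001
At α=0.05: p < α → reject H₀

reject H₀: yes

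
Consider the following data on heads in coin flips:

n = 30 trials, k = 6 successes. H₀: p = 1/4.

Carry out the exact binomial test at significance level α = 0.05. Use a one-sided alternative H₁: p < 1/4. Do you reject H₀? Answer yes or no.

reject H₀: no

Exact binomial: n=30, k=6, p₀=1/4=0.2500
P(X≤6) from Σ C(n,i)·p₀^i·(1−p₀)^(n−i)
p-value (one-sided, H₁ less) = 0.34805
At α=0.05: p ≥ α → fail to reject H₀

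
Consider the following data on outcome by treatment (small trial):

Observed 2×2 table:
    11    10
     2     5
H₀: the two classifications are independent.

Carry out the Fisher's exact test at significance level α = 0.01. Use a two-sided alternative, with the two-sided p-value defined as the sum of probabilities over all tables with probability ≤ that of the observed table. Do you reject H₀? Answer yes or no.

Margins: r₁=21, r₂=7, c₁=13, c₂=15, n=28
p_obs = C(21,11)·C(7,2)/C(28,13); sum pmf over tables with pmf ≤ p_obs
p-value (two-sided) = 0.39553
At α=0.01: p ≥ α → fail to reject H₀

reject H₀: no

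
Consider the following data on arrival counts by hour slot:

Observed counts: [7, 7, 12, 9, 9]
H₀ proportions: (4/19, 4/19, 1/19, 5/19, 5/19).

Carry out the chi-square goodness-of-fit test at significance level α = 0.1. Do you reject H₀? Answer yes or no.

n = 44; E_i = n·p_i = [9.26, 9.26, 2.32, 11.58, 11.58]
χ² = (7−9.26)²/9.26 + (7−9.26)²/9.26 + (12−2.32)²/2.32 + (9−11.58)²/11.58 + (9−11.58)²/11.58 = 42.7523
df = 4
p-value (upper-tail) = 0.00000
At α=0.1: p < α → reject H₀

reject H₀: yes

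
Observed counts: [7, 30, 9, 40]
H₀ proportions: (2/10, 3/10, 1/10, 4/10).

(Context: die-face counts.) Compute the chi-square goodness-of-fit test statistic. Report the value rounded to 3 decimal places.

test statistic = 7.663

n = 86; E_i = n·p_i = [17.20, 25.80, 8.60, 34.40]
χ² = (7−17.20)²/17.20 + (30−25.80)²/25.80 + (9−8.60)²/8.60 + (40−34.40)²/34.40 = 7.6628
df = 3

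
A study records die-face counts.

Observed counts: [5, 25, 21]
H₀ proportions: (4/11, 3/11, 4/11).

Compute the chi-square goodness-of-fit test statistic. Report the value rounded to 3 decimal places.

n = 51; E_i = n·p_i = [18.55, 13.91, 18.55]
χ² = (5−18.55)²/18.55 + (25−13.91)²/13.91 + (21−18.55)²/18.55 = 19.0621
df = 2

test statistic = 19.062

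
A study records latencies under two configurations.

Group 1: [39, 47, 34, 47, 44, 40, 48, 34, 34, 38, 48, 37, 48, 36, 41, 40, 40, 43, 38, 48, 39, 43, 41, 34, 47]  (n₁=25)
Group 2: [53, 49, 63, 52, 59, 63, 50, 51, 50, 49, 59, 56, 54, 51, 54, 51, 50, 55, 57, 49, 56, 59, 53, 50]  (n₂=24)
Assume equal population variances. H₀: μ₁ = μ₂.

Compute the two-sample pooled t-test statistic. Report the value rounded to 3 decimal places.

test statistic = -9.613

x̄₁=41.120, s₁=4.944, n₁=25
x̄₂=53.875, s₂=4.307, n₂=24
s_p² = [24·4.944² + 23·4.307²]/47 = 21.5588
SE = √(s_p²·(1/25+1/24)) = 1.3269
t = (41.120−53.875)/1.3269 = -9.6127
df = 47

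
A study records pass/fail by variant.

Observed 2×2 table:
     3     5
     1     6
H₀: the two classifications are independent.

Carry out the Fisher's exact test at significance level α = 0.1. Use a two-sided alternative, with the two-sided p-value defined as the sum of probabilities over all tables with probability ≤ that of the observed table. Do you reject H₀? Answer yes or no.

Margins: r₁=8, r₂=7, c₁=4, c₂=11, n=15
p_obs = C(8,3)·C(7,1)/C(15,4); sum pmf over tables with pmf ≤ p_obs
p-value (two-sided) = 0.56923
At α=0.1: p ≥ α → fail to reject H₀

reject H₀: no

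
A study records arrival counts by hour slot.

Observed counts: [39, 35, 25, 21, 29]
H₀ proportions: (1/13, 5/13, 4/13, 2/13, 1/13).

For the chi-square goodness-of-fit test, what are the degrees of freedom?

df = k − 1 = 5 − 1 = 4

degrees of freedom = 4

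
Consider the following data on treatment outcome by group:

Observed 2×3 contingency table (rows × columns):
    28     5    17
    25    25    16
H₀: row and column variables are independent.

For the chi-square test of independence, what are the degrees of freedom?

degrees of freedom = 2

df = (r−1)(c−1) = (2−1)·(3−1) = 2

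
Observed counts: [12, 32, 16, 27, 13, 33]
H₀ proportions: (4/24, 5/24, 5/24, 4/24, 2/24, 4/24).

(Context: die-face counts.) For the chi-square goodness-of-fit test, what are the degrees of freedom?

degrees of freedom = 5

df = k − 1 = 6 − 1 = 5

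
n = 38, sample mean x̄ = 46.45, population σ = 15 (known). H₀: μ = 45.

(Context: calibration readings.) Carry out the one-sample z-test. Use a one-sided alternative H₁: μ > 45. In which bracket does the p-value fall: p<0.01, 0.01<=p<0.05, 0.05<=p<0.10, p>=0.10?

p-value bracket: p>=0.10

SE = σ/√n = 15/√38 = 2.4333
z = (x̄−μ₀)/SE = (46.45−45)/2.4333 = 0.5959
p-value (one-sided, H₁ greater) = 0.27562
→ bracket: p>=0.10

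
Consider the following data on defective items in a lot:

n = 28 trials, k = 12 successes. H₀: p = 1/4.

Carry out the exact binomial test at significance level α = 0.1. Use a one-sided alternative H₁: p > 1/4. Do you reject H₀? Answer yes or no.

Exact binomial: n=28, k=12, p₀=1/4=0.2500
P(X≥12) from Σ C(n,i)·p₀^i·(1−p₀)^(n−i)
p-value (one-sided, H₁ greater) = 0.02941
At α=0.1: p < α → reject H₀

reject H₀: yes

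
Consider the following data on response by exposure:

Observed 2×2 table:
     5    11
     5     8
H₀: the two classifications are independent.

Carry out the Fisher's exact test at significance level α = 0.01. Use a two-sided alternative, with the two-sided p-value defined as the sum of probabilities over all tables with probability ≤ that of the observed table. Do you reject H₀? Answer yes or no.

reject H₀: no

Margins: r₁=16, r₂=13, c₁=10, c₂=19, n=29
p_obs = C(16,5)·C(13,5)/C(29,10); sum pmf over tables with pmf ≤ p_obs
p-value (two-sided) = 0.71414
At α=0.01: p ≥ α → fail to reject H₀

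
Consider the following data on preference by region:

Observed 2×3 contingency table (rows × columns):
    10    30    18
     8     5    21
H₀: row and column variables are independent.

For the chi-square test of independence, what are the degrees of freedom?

degrees of freedom = 2

df = (r−1)(c−1) = (2−1)·(3−1) = 2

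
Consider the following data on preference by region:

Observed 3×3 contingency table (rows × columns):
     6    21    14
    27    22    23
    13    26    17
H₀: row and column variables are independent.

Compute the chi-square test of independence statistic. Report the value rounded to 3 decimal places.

test statistic = 8.993

Row totals [41, 72, 56], col totals [46, 69, 54], n=169
χ² = (6−11.16)²/11.16 + (21−16.74)²/16.74 + (14−13.10)²/13.10 + (27−19.60)²/19.60 + (22−29.40)²/29.40 + (23−23.01)²/23.01 + (13−15.24)²/15.24 + (26−22.86)²/22.86 + (17−17.89)²/17.89 = 8.9934
df = 4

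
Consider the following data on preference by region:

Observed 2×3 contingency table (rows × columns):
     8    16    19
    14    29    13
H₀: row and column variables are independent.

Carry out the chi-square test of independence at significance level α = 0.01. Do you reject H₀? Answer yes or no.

reject H₀: no

Row totals [43, 56], col totals [22, 45, 32], n=99
χ² = (8−9.56)²/9.56 + (16−19.55)²/19.55 + (19−13.90)²/13.90 + (14−12.44)²/12.44 + (29−25.45)²/25.45 + (13−18.10)²/18.10 = 4.8942
df = 2
p-value (upper-tail) = 0.08654
At α=0.01: p ≥ α → fail to reject H₀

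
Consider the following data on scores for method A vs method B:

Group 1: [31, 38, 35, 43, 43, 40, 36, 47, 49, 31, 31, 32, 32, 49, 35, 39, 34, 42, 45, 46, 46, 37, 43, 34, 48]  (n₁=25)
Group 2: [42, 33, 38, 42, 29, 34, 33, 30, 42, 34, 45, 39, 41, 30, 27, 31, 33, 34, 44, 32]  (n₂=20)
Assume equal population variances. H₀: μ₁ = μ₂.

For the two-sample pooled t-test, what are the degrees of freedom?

degrees of freedom = 43

df = n₁ + n₂ − 2 = 25 + 20 − 2 = 43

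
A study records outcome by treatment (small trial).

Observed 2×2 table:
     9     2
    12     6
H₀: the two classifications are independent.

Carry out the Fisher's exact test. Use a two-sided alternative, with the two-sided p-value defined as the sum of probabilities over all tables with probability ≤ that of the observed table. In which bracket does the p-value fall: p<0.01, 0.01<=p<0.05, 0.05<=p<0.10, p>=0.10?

p-value bracket: p>=0.10

Margins: r₁=11, r₂=18, c₁=21, c₂=8, n=29
p_obs = C(11,9)·C(18,12)/C(29,21); sum pmf over tables with pmf ≤ p_obs
p-value (two-sided) = 0.67063
→ bracket: p>=0.10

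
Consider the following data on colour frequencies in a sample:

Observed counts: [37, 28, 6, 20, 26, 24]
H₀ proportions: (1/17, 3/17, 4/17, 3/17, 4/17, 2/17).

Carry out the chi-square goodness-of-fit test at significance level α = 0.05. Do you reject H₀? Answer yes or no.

reject H₀: yes

n = 141; E_i = n·p_i = [8.29, 24.88, 33.18, 24.88, 33.18, 16.59]
χ² = (37−8.29)²/8.29 + (28−24.88)²/24.88 + (6−33.18)²/33.18 + (20−24.88)²/24.88 + (26−33.18)²/33.18 + (24−16.59)²/16.59 = 127.8251
df = 5
p-value (upper-tail) = 0.00000
At α=0.05: p < α → reject H₀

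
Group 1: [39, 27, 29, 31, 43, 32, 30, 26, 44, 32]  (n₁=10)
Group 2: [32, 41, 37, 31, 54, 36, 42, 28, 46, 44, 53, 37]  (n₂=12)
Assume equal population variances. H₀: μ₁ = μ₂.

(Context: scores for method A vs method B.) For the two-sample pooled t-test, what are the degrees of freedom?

degrees of freedom = 20

df = n₁ + n₂ − 2 = 10 + 12 − 2 = 20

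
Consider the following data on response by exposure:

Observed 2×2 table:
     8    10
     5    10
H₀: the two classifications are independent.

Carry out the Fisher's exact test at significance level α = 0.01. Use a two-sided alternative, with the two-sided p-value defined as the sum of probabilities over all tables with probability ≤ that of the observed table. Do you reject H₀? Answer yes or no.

Margins: r₁=18, r₂=15, c₁=13, c₂=20, n=33
p_obs = C(18,8)·C(15,5)/C(33,13); sum pmf over tables with pmf ≤ p_obs
p-value (two-sided) = 0.72211
At α=0.01: p ≥ α → fail to reject H₀

reject H₀: no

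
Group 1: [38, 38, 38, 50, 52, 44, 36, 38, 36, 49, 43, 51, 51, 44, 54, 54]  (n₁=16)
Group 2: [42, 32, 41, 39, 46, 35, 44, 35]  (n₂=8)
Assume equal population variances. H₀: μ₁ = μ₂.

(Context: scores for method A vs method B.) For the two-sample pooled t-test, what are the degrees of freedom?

df = n₁ + n₂ − 2 = 16 + 8 − 2 = 22

degrees of freedom = 22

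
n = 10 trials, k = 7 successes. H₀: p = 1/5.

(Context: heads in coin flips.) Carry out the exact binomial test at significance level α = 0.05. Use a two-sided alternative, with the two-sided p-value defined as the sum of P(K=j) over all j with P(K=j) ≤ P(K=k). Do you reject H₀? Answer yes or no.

reject H₀: yes

Exact binomial: n=10, k=7, p₀=1/5=0.2000
P(X=j) = C(n,j)·p₀^j·(1−p₀)^(n−j); p = Σ P(X=j) over j with P(X=j) ≤ P(X=7)
p-value (two-sided) = 0.00086
At α=0.05: p < α → reject H₀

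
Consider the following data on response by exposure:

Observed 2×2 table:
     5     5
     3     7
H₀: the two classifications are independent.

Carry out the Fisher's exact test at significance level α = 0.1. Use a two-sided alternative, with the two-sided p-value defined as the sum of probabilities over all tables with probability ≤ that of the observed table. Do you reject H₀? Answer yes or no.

Margins: r₁=10, r₂=10, c₁=8, c₂=12, n=20
p_obs = C(10,5)·C(10,3)/C(20,8); sum pmf over tables with pmf ≤ p_obs
p-value (two-sided) = 0.64992
At α=0.1: p ≥ α → fail to reject H₀

reject H₀: no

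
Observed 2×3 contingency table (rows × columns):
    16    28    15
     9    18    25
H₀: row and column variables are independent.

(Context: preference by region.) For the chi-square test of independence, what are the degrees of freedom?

degrees of freedom = 2

df = (r−1)(c−1) = (2−1)·(3−1) = 2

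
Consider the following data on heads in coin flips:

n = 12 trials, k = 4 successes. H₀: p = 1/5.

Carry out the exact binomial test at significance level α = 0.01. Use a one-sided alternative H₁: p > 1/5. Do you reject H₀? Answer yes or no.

reject H₀: no

Exact binomial: n=12, k=4, p₀=1/5=0.2000
P(X≥4) from Σ C(n,i)·p₀^i·(1−p₀)^(n−i)
p-value (one-sided, H₁ greater) = 0.20543
At α=0.01: p ≥ α → fail to reject H₀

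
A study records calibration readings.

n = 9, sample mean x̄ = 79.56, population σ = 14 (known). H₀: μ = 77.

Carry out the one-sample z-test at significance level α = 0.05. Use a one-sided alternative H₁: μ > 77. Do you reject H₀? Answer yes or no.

reject H₀: no

SE = σ/√n = 14/√9 = 4.6667
z = (x̄−μ₀)/SE = (79.56−77)/4.6667 = 0.5486
p-value (one-sided, H₁ greater) = 0.29165
At α=0.05: p ≥ α → fail to reject H₀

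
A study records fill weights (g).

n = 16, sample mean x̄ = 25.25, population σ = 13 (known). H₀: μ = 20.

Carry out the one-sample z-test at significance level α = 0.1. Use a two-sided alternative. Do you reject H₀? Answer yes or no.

reject H₀: no

SE = σ/√n = 13/√16 = 3.2500
z = (x̄−μ₀)/SE = (25.25−20)/3.2500 = 1.6154
p-value (two-sided) = 0.10623
At α=0.1: p ≥ α → fail to reject H₀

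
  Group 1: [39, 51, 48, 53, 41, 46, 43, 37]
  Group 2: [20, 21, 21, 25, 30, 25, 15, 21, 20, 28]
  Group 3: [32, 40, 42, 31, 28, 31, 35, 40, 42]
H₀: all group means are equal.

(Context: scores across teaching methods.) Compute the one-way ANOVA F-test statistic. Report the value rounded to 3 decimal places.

test statistic = 42.192

Group means [44.75, 22.60, 35.67], grand mean 33.519
SSB = Σnᵢ(x̄ᵢ−x̄)² = 2242.841; SSW = ΣΣ(x−x̄ᵢ)² = 637.900
MSB = 2242.841/2 = 1121.4204; MSW = 637.900/24 = 26.5792
F = MSB/MSW = 42.1917
df = (2, 24)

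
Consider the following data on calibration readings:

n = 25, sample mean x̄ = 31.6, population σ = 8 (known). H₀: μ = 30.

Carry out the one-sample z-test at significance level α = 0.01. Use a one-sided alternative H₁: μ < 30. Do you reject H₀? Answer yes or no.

SE = σ/√n = 8/√25 = 1.6000
z = (x̄−μ₀)/SE = (31.6−30)/1.6000 = 1.0000
p-value (one-sided, H₁ less) = 0.84134
At α=0.01: p ≥ α → fail to reject H₀

reject H₀: no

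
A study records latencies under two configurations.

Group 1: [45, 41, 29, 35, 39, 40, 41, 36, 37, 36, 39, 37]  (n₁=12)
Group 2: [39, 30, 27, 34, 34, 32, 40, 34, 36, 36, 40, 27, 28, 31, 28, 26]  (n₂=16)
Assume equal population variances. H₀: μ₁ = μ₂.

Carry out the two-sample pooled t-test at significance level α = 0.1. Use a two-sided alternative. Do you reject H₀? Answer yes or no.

x̄₁=37.917, s₁=3.965, n₁=12
x̄₂=32.625, s₂=4.745, n₂=16
s_p² = [11·3.965² + 15·4.745²]/26 = 19.6410
SE = √(s_p²·(1/12+1/16)) = 1.6924
t = (37.917−32.625)/1.6924 = 3.1267
df = 26
p-value (two-sided) = 0.00432
At α=0.1: p < α → reject H₀

reject H₀: yes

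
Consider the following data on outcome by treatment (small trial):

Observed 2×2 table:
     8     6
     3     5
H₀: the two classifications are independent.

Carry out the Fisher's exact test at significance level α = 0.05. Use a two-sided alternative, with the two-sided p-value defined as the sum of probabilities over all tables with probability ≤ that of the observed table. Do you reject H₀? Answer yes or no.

Margins: r₁=14, r₂=8, c₁=11, c₂=11, n=22
p_obs = C(14,8)·C(8,3)/C(22,11); sum pmf over tables with pmf ≤ p_obs
p-value (two-sided) = 0.65944
At α=0.05: p ≥ α → fail to reject H₀

reject H₀: no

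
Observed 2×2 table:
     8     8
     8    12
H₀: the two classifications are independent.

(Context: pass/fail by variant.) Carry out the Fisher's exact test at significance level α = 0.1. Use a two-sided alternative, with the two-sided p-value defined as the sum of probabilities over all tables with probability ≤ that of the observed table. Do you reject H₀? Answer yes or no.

reject H₀: no

Margins: r₁=16, r₂=20, c₁=16, c₂=20, n=36
p_obs = C(16,8)·C(20,8)/C(36,16); sum pmf over tables with pmf ≤ p_obs
p-value (two-sided) = 0.73707
At α=0.1: p ≥ α → fail to reject H₀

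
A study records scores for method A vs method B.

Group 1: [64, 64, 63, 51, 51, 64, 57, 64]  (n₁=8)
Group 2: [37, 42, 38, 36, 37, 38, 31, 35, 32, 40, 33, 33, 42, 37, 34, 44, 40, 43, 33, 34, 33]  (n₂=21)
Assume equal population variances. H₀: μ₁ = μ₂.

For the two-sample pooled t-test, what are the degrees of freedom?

degrees of freedom = 27

df = n₁ + n₂ − 2 = 8 + 21 − 2 = 27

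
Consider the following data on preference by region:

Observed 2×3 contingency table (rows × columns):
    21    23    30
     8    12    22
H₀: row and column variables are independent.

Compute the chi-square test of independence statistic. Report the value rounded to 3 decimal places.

test statistic = 1.827

Row totals [74, 42], col totals [29, 35, 52], n=116
χ² = (21−18.50)²/18.50 + (23−22.33)²/22.33 + (30−33.17)²/33.17 + (8−10.50)²/10.50 + (12−12.67)²/12.67 + (22−18.83)²/18.83 = 1.8269
df = 2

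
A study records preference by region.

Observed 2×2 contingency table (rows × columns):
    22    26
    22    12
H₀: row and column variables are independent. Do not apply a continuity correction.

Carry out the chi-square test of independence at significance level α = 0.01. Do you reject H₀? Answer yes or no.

reject H₀: no

Row totals [48, 34], col totals [44, 38], n=82
χ² = (22−25.76)²/25.76 + (26−22.24)²/22.24 + (22−18.24)²/18.24 + (12−15.76)²/15.76 = 2.8507
df = 1
p-value (upper-tail) = 0.09133
At α=0.01: p ≥ α → fail to reject H₀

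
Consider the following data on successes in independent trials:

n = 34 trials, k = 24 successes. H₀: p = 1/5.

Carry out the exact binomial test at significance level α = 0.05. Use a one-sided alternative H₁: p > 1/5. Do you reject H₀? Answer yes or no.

reject H₀: yes

Exact binomial: n=34, k=24, p₀=1/5=0.2000
P(X≥24) from Σ C(n,i)·p₀^i·(1−p₀)^(n−i)
p-value (one-sided, H₁ greater) = 0.00000
At α=0.05: p < α → reject H₀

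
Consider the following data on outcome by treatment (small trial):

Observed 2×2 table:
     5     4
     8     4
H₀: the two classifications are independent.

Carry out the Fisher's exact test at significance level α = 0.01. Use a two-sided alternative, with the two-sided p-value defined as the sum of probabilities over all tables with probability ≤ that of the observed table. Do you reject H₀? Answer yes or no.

reject H₀: no

Margins: r₁=9, r₂=12, c₁=13, c₂=8, n=21
p_obs = C(9,5)·C(12,8)/C(21,13); sum pmf over tables with pmf ≤ p_obs
p-value (two-sided) = 0.67307
At α=0.01: p ≥ α → fail to reject H₀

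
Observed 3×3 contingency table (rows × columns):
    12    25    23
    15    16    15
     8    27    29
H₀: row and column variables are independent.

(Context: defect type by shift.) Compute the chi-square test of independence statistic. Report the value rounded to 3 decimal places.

test statistic = 6.827

Row totals [60, 46, 64], col totals [35, 68, 67], n=170
χ² = (12−12.35)²/12.35 + (25−24.00)²/24.00 + (23−23.65)²/23.65 + (15−9.47)²/9.47 + (16−18.40)²/18.40 + (15−18.13)²/18.13 + (8−13.18)²/13.18 + (27−25.60)²/25.60 + (29−25.22)²/25.22 = 6.8266
df = 4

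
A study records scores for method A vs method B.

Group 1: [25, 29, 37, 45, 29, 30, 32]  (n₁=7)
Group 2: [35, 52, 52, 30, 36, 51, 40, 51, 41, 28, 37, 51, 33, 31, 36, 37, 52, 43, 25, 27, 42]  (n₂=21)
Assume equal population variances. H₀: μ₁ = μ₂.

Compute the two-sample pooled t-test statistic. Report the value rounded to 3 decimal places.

x̄₁=32.429, s₁=6.630, n₁=7
x̄₂=39.524, s₂=9.075, n₂=21
s_p² = [6·6.630² + 20·9.075²]/26 = 73.4982
SE = √(s_p²·(1/7+1/21)) = 3.7416
t = (32.429−39.524)/3.7416 = -1.8963
df = 26

test statistic = -1.896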